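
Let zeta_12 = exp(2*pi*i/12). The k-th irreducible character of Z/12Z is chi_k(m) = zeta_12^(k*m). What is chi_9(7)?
chi_9(7) = zeta_12^63 = I

Solution. chi_9(7) = zeta_12^(9*7) = zeta_12^63. Since zeta_12^12 = 1, this equals zeta_12^3 = exp(2*pi*i*3/12) = I.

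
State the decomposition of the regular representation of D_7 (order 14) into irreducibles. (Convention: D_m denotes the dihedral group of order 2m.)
Each irreducible V_i of dimension d_i appears with multiplicity d_i, i.e. rho_reg = (direct sum over all irreducibles V_i) d_i V_i. The irreducible dimensions for D_7 are 1, 1, 2, 2, 2: 2 irreducibles of dimension 1, each with multiplicity 1; 3 irreducibles of dimension 2, each with multiplicity 2. Total dimension 2*1*1 + 3*2*2 = 14 = |G|.

Argument: General theorem: in the regular representation of a finite group G, each irreducible appears with multiplicity equal to its dimension. Check: dim(rho_reg) = sum d_i^2 = 1 + 1 + 4 + 4 + 4 = 14 = |G|.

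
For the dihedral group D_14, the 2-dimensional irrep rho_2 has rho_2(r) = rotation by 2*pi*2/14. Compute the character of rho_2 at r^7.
chi_{rho_2}(r^7) = 2*cos(2*pi*2*7/14) = 2

Details: rho_2(r^7) is rotation by angle 2*pi*2*7/14, whose trace is 2*cos(2*pi*2*7/14) = 2.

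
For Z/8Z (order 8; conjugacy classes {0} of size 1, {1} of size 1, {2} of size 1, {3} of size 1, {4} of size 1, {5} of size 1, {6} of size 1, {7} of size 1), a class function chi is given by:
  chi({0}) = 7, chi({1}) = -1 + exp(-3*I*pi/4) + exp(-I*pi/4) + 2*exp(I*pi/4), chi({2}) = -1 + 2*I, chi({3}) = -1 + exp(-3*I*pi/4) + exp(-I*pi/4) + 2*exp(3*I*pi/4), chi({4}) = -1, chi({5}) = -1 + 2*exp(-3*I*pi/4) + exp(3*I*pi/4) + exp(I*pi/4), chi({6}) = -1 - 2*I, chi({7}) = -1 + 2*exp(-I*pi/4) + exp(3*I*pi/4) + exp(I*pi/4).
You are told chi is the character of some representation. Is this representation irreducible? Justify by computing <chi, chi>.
Not irreducible (reducible): <chi, chi> = 9 > 1.

<chi, chi> = (1/|G|) sum_C |C| * |chi(C)|^2 = (1/8)[1*|7|^2 + 1*|-1 + exp(-3*I*pi/4) + exp(-I*pi/4) + 2*exp(I*pi/4)|^2 + 1*|-1 + 2*I|^2 + 1*|-1 + exp(-3*I*pi/4) + exp(-I*pi/4) + 2*exp(3*I*pi/4)|^2 + 1*|-1|^2 + 1*|-1 + 2*exp(-3*I*pi/4) + exp(3*I*pi/4) + exp(I*pi/4)|^2 + 1*|-1 - 2*I|^2 + 1*|-1 + 2*exp(-I*pi/4) + exp(3*I*pi/4) + exp(I*pi/4)|^2]
  = (1/8)[(49) + (3 - 3*exp(I*pi/4) - exp(3*I*pi/4) - exp(-3*I*pi/4) - 3*exp(-I*pi/4)) + (5) + (3 - 3*exp(3*I*pi/4) - exp(I*pi/4) - exp(-I*pi/4) - 3*exp(-3*I*pi/4)) + (1) + (3 - 3*exp(3*I*pi/4) - exp(I*pi/4) - exp(-I*pi/4) - 3*exp(-3*I*pi/4)) + (5) + (3 - 3*exp(I*pi/4) - exp(3*I*pi/4) - exp(-3*I*pi/4) - 3*exp(-I*pi/4))] = 72/8 = 9.
(Exp terms are combined using exp(i*s)*conj(exp(i*t)) = exp(i*(s-t)), and sums of them are collapsed using the identity that for every m > 1 the m distinct m-th roots of unity sum to 0, e.g. 1 + exp(2*I*pi/3) + exp(-2*I*pi/3) = 0.)
A character is irreducible iff <chi, chi> = 1, so this representation is reducible.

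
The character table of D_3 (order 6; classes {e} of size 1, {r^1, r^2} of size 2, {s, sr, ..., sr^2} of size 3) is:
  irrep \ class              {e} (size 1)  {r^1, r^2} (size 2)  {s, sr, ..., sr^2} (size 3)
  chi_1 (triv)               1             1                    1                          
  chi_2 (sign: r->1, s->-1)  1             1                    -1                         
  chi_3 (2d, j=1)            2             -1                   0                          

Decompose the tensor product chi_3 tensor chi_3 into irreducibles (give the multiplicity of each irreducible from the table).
chi_3 tensor chi_3 = chi_1 + chi_2 + chi_3 (all other irreducibles have multiplicity 0).

Proof sketch: The character of a tensor product is the pointwise product (chi_3 * chi_3)(C) = chi_3(C) * chi_3(C):
  {e}: (2)*(2), {r^1, r^2}: (-1)*(-1), {s, sr, ..., sr^2}: (0)*(0)
so (chi_3 * chi_3) takes values
  {e} -> 4, {r^1, r^2} -> 1, {s, sr, ..., sr^2} -> 0.
Now take the inner product of this character with each irreducible chi from the table, <chi_3*chi_3, chi> = (1/6) sum_C |C| (chi_3*chi_3)(C) conj(chi(C)):
  <chi_3*chi_3, chi_1> = (1/6)[1*(4)*conj(1) + 2*(1)*conj(1) + 3*(0)*conj(1)]
      = (1/6)[(4) + (2) + (0)] = 6/6 = 1
  <chi_3*chi_3, chi_2> = (1/6)[1*(4)*conj(1) + 2*(1)*conj(1) + 3*(0)*conj(-1)]
      = (1/6)[(4) + (2) + (0)] = 6/6 = 1
  <chi_3*chi_3, chi_3> = (1/6)[1*(4)*conj(2) + 2*(1)*conj(-1) + 3*(0)*conj(0)]
      = (1/6)[(8) + (-2) + (0)] = 6/6 = 1
Hence the multiplicities are chi_1: 1, chi_2: 1, chi_3: 1. Dimension check: dim(chi_3)*dim(chi_3) = 2*2 = 4 and sum (mult * dim) = 1*1 + 1*1 + 1*2 = 4.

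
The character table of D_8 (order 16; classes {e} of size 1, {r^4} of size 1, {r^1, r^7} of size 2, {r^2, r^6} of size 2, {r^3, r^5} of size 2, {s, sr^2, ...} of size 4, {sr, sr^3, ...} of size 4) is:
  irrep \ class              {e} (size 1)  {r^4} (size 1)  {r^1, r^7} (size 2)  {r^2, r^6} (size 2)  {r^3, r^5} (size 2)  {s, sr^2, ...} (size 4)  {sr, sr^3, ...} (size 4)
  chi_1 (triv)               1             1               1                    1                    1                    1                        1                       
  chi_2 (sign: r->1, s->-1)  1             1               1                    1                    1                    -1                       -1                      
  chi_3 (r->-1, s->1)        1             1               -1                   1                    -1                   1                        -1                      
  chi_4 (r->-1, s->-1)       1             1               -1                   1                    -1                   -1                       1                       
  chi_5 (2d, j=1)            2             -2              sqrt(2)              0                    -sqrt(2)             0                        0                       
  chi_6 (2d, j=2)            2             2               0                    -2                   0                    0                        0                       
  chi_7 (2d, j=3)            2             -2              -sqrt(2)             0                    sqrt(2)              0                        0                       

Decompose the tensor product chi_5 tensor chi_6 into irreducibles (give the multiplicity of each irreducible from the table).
chi_5 tensor chi_6 = chi_5 + chi_7 (all other irreducibles have multiplicity 0).

Proof sketch: The character of a tensor product is the pointwise product (chi_5 * chi_6)(C) = chi_5(C) * chi_6(C):
  {e}: (2)*(2), {r^4}: (-2)*(2), {r^1, r^7}: (sqrt(2))*(0), {r^2, r^6}: (0)*(-2), {r^3, r^5}: (-sqrt(2))*(0), {s, sr^2, ...}: (0)*(0), {sr, sr^3, ...}: (0)*(0)
so (chi_5 * chi_6) takes values
  {e} -> 4, {r^4} -> -4, {r^1, r^7} -> 0, {r^2, r^6} -> 0, {r^3, r^5} -> 0, {s, sr^2, ...} -> 0, {sr, sr^3, ...} -> 0.
Now take the inner product of this character with each irreducible chi from the table, <chi_5*chi_6, chi> = (1/16) sum_C |C| (chi_5*chi_6)(C) conj(chi(C)):
  <chi_5*chi_6, chi_1> = (1/16)[1*(4)*conj(1) + 1*(-4)*conj(1) + 2*(0)*conj(1) + 2*(0)*conj(1) + 2*(0)*conj(1) + 4*(0)*conj(1) + 4*(0)*conj(1)]
      = (1/16)[(4) + (-4) + (0) + (0) + (0) + (0) + (0)] = 0/16 = 0
  <chi_5*chi_6, chi_2> = (1/16)[1*(4)*conj(1) + 1*(-4)*conj(1) + 2*(0)*conj(1) + 2*(0)*conj(1) + 2*(0)*conj(1) + 4*(0)*conj(-1) + 4*(0)*conj(-1)]
      = (1/16)[(4) + (-4) + (0) + (0) + (0) + (0) + (0)] = 0/16 = 0
  <chi_5*chi_6, chi_3> = (1/16)[1*(4)*conj(1) + 1*(-4)*conj(1) + 2*(0)*conj(-1) + 2*(0)*conj(1) + 2*(0)*conj(-1) + 4*(0)*conj(1) + 4*(0)*conj(-1)]
      = (1/16)[(4) + (-4) + (0) + (0) + (0) + (0) + (0)] = 0/16 = 0
  <chi_5*chi_6, chi_4> = (1/16)[1*(4)*conj(1) + 1*(-4)*conj(1) + 2*(0)*conj(-1) + 2*(0)*conj(1) + 2*(0)*conj(-1) + 4*(0)*conj(-1) + 4*(0)*conj(1)]
      = (1/16)[(4) + (-4) + (0) + (0) + (0) + (0) + (0)] = 0/16 = 0
  <chi_5*chi_6, chi_5> = (1/16)[1*(4)*conj(2) + 1*(-4)*conj(-2) + 2*(0)*conj(sqrt(2)) + 2*(0)*conj(0) + 2*(0)*conj(-sqrt(2)) + 4*(0)*conj(0) + 4*(0)*conj(0)]
      = (1/16)[(8) + (8) + (0) + (0) + (0) + (0) + (0)] = 16/16 = 1
  <chi_5*chi_6, chi_6> = (1/16)[1*(4)*conj(2) + 1*(-4)*conj(2) + 2*(0)*conj(0) + 2*(0)*conj(-2) + 2*(0)*conj(0) + 4*(0)*conj(0) + 4*(0)*conj(0)]
      = (1/16)[(8) + (-8) + (0) + (0) + (0) + (0) + (0)] = 0/16 = 0
  <chi_5*chi_6, chi_7> = (1/16)[1*(4)*conj(2) + 1*(-4)*conj(-2) + 2*(0)*conj(-sqrt(2)) + 2*(0)*conj(0) + 2*(0)*conj(sqrt(2)) + 4*(0)*conj(0) + 4*(0)*conj(0)]
      = (1/16)[(8) + (8) + (0) + (0) + (0) + (0) + (0)] = 16/16 = 1
Hence the multiplicities are chi_5: 1, chi_7: 1. Dimension check: dim(chi_5)*dim(chi_6) = 2*2 = 4 and sum (mult * dim) = 1*2 + 1*2 = 4.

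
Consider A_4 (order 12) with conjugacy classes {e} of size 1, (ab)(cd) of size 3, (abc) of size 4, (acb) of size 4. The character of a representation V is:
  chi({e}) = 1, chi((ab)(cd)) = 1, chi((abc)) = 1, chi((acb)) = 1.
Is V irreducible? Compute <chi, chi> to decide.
Irreducible: <chi, chi> = 1.

Reasoning: <chi, chi> = (1/|G|) sum_C |C| * |chi(C)|^2 = (1/12)[1*|1|^2 + 3*|1|^2 + 4*|1|^2 + 4*|1|^2]
  = (1/12)[(1) + (3) + (4) + (4)] = 12/12 = 1.
(Exp terms are combined using exp(i*s)*conj(exp(i*t)) = exp(i*(s-t)), and sums of them are collapsed using the identity that for every m > 1 the m distinct m-th roots of unity sum to 0, e.g. 1 + exp(2*I*pi/3) + exp(-2*I*pi/3) = 0.)
A character is irreducible iff <chi, chi> = 1, so this representation is irreducible.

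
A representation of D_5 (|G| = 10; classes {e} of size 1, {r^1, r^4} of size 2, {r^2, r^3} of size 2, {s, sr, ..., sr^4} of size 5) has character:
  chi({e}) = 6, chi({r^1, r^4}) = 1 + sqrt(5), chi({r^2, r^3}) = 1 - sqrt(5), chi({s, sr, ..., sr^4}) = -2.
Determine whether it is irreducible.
Not irreducible (reducible): <chi, chi> = 8 > 1.

Explanation: <chi, chi> = (1/|G|) sum_C |C| * |chi(C)|^2 = (1/10)[1*|6|^2 + 2*|1 + sqrt(5)|^2 + 2*|1 - sqrt(5)|^2 + 5*|-2|^2]
  = (1/10)[(36) + (4*sqrt(5) + 12) + (12 - 4*sqrt(5)) + (20)] = 80/10 = 8.
A character is irreducible iff <chi, chi> = 1, so this representation is reducible.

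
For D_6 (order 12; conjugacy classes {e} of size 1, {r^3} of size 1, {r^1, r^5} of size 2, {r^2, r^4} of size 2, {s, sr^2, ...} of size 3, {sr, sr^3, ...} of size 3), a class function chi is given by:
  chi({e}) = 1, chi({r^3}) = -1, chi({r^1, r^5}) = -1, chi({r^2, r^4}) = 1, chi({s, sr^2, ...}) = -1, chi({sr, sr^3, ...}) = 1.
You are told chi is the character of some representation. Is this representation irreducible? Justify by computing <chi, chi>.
Irreducible: <chi, chi> = 1.

Argument: <chi, chi> = (1/|G|) sum_C |C| * |chi(C)|^2 = (1/12)[1*|1|^2 + 1*|-1|^2 + 2*|-1|^2 + 2*|1|^2 + 3*|-1|^2 + 3*|1|^2]
  = (1/12)[(1) + (1) + (2) + (2) + (3) + (3)] = 12/12 = 1.
A character is irreducible iff <chi, chi> = 1, so this representation is irreducible.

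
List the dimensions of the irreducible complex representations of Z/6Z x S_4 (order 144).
Dimensions: 1, 1, 1, 1, 1, 1, 1, 1, 1, 1, 1, 1, 2, 2, 2, 2, 2, 2, 3, 3, 3, 3, 3, 3, 3, 3, 3, 3, 3, 3

Solution. There are 30 irreducibles (= number of conjugacy classes). Their dimensions d_i satisfy sum d_i^2 = |G| = 144: 1 + 1 + 1 + 1 + 1 + 1 + 1 + 1 + 1 + 1 + 1 + 1 + 4 + 4 + 4 + 4 + 4 + 4 + 9 + 9 + 9 + 9 + 9 + 9 + 9 + 9 + 9 + 9 + 9 + 9 = 144. (For the product with Z/6Z: each of the 6 1-dim characters of Z/6Z tensors with each irrep of S_4, giving 6 copies of each S_4-dimension.)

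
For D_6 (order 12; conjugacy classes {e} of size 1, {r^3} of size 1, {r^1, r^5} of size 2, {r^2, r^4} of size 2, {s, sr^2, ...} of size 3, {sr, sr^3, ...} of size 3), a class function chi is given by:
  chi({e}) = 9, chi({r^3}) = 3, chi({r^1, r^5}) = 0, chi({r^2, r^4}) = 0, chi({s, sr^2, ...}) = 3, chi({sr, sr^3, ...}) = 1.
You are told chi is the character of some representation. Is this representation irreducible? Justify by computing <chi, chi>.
Not irreducible (reducible): <chi, chi> = 10 > 1.

Details: <chi, chi> = (1/|G|) sum_C |C| * |chi(C)|^2 = (1/12)[1*|9|^2 + 1*|3|^2 + 2*|0|^2 + 2*|0|^2 + 3*|3|^2 + 3*|1|^2]
  = (1/12)[(81) + (9) + (0) + (0) + (27) + (3)] = 120/12 = 10.
A character is irreducible iff <chi, chi> = 1, so this representation is reducible.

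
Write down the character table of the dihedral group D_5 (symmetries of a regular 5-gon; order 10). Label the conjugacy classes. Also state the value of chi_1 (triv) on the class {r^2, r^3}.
Conjugacy classes: {e} of size 1, {r^1, r^4} of size 2, {r^2, r^3} of size 2, {s, sr, ..., sr^4} of size 5.
Character table:
  irrep \ class              {e} (size 1)  {r^1, r^4} (size 2)  {r^2, r^3} (size 2)  {s, sr, ..., sr^4} (size 5)
  chi_1 (triv)               1             1                    1                    1                          
  chi_2 (sign: r->1, s->-1)  1             1                    1                    -1                         
  chi_3 (2d, j=1)            2             -1/2 + sqrt(5)/2     -sqrt(5)/2 - 1/2     0                          
  chi_4 (2d, j=2)            2             -sqrt(5)/2 - 1/2     -1/2 + sqrt(5)/2     0                          

Spot check: chi_1 (triv) on {r^2, r^3} = 1.

D_5 has order 2*5 = 10 with 4 conjugacy classes, hence 4 irreducibles. Sum of squared dims 1 + 1 + 4 + 4 = 10 = |G|. Linear characters come from the abelianisation; the 2-dimensional irreps have character r^k -> 2*cos(2*pi*j*k/5), reflections -> 0.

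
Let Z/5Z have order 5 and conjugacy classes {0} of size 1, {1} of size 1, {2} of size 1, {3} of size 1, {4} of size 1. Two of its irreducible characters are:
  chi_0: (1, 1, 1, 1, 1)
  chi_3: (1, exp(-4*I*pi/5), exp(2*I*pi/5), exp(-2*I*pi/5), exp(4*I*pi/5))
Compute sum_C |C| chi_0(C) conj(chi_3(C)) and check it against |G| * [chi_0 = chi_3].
Sum = 0; so <chi_0, chi_3> = 0 (distinct irreducibles are orthogonal).

Justification: Compute term by term over conjugacy classes (|C| * chi_0(C) * conj(chi_3(C))):
  1*(1)*conj(1) + 1*(1)*conj(exp(-4*I*pi/5)) + 1*(1)*conj(exp(2*I*pi/5)) + 1*(1)*conj(exp(-2*I*pi/5)) + 1*(1)*conj(exp(4*I*pi/5))
  = (1) + (exp(4*I*pi/5)) + (exp(-2*I*pi/5)) + (exp(2*I*pi/5)) + (exp(-4*I*pi/5))
  = 0.
(Exp terms are combined using exp(i*s)*conj(exp(i*t)) = exp(i*(s-t)), and sums of them are collapsed using the identity that for every m > 1 the m distinct m-th roots of unity sum to 0, e.g. 1 + exp(2*I*pi/3) + exp(-2*I*pi/3) = 0.)
Dividing by |G| = 5 gives 0/5 = 0, matching the row-orthogonality relation <chi_0, chi_3> = [chi_0 = chi_3].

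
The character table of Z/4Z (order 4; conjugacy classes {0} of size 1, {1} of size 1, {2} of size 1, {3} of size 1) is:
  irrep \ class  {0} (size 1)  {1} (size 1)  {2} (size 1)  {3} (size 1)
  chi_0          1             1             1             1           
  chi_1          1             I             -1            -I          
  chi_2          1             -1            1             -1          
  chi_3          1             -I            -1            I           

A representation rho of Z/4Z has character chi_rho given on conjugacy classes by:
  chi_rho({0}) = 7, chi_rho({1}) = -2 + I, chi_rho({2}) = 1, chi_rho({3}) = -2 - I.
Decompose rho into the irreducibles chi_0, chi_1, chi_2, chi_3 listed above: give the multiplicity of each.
Multiplicities: chi_0: 1, chi_1: 2, chi_2: 3, chi_3: 1.

Solution. Use <chi_rho, chi> = (1/|G|) sum_C |C| * chi_rho(C) * conj(chi(C)) with |G| = 4 for each irreducible chi in the table:
  <chi_rho, chi_0> = (1/4)[1*(7)*conj(1) + 1*(-2 + I)*conj(1) + 1*(1)*conj(1) + 1*(-2 - I)*conj(1)]
      = (1/4)[(7) + (-2 + I) + (1) + (-2 - I)] = 4/4 = 1
  <chi_rho, chi_1> = (1/4)[1*(7)*conj(1) + 1*(-2 + I)*conj(I) + 1*(1)*conj(-1) + 1*(-2 - I)*conj(-I)]
      = (1/4)[(7) + (1 + 2*I) + (-1) + (1 - 2*I)] = 8/4 = 2
  <chi_rho, chi_2> = (1/4)[1*(7)*conj(1) + 1*(-2 + I)*conj(-1) + 1*(1)*conj(1) + 1*(-2 - I)*conj(-1)]
      = (1/4)[(7) + (2 - I) + (1) + (2 + I)] = 12/4 = 3
  <chi_rho, chi_3> = (1/4)[1*(7)*conj(1) + 1*(-2 + I)*conj(-I) + 1*(1)*conj(-1) + 1*(-2 - I)*conj(I)]
      = (1/4)[(7) + (-1 - 2*I) + (-1) + (-1 + 2*I)] = 4/4 = 1
(Exp terms are combined using exp(i*s)*conj(exp(i*t)) = exp(i*(s-t)), and sums of them are collapsed using the identity that for every m > 1 the m distinct m-th roots of unity sum to 0, e.g. 1 + exp(2*I*pi/3) + exp(-2*I*pi/3) = 0.)
Dimension check: dim(rho) = sum (mult * dim) = 1*1 + 2*1 + 3*1 + 1*1 = 7 = chi_rho(e) = 7.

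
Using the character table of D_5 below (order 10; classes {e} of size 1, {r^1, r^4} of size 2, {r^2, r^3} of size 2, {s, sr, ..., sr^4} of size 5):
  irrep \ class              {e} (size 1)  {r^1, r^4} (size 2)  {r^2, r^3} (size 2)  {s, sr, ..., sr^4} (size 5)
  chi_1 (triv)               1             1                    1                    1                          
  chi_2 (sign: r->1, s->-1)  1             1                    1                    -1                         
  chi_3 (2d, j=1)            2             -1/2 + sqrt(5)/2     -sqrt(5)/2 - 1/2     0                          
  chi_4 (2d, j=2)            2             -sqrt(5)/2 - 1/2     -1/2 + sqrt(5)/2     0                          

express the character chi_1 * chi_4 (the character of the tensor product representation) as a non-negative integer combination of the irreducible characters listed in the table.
chi_1 tensor chi_4 = chi_4 (all other irreducibles have multiplicity 0).

Argument: The character of a tensor product is the pointwise product (chi_1 * chi_4)(C) = chi_1(C) * chi_4(C):
  {e}: (1)*(2), {r^1, r^4}: (1)*(-sqrt(5)/2 - 1/2), {r^2, r^3}: (1)*(-1/2 + sqrt(5)/2), {s, sr, ..., sr^4}: (1)*(0)
so (chi_1 * chi_4) takes values
  {e} -> 2, {r^1, r^4} -> -sqrt(5)/2 - 1/2, {r^2, r^3} -> -1/2 + sqrt(5)/2, {s, sr, ..., sr^4} -> 0.
Now take the inner product of this character with each irreducible chi from the table, <chi_1*chi_4, chi> = (1/10) sum_C |C| (chi_1*chi_4)(C) conj(chi(C)):
  <chi_1*chi_4, chi_1> = (1/10)[1*(2)*conj(1) + 2*(-sqrt(5)/2 - 1/2)*conj(1) + 2*(-1/2 + sqrt(5)/2)*conj(1) + 5*(0)*conj(1)]
      = (1/10)[(2) + (-sqrt(5) - 1) + (-1 + sqrt(5)) + (0)] = 0/10 = 0
  <chi_1*chi_4, chi_2> = (1/10)[1*(2)*conj(1) + 2*(-sqrt(5)/2 - 1/2)*conj(1) + 2*(-1/2 + sqrt(5)/2)*conj(1) + 5*(0)*conj(-1)]
      = (1/10)[(2) + (-sqrt(5) - 1) + (-1 + sqrt(5)) + (0)] = 0/10 = 0
  <chi_1*chi_4, chi_3> = (1/10)[1*(2)*conj(2) + 2*(-sqrt(5)/2 - 1/2)*conj(-1/2 + sqrt(5)/2) + 2*(-1/2 + sqrt(5)/2)*conj(-sqrt(5)/2 - 1/2) + 5*(0)*conj(0)]
      = (1/10)[(4) + (-2) + (-2) + (0)] = 0/10 = 0
  <chi_1*chi_4, chi_4> = (1/10)[1*(2)*conj(2) + 2*(-sqrt(5)/2 - 1/2)*conj(-sqrt(5)/2 - 1/2) + 2*(-1/2 + sqrt(5)/2)*conj(-1/2 + sqrt(5)/2) + 5*(0)*conj(0)]
      = (1/10)[(4) + (sqrt(5) + 3) + (3 - sqrt(5)) + (0)] = 10/10 = 1
Hence the multiplicities are chi_4: 1. Dimension check: dim(chi_1)*dim(chi_4) = 1*2 = 2 and sum (mult * dim) = 1*2 = 2.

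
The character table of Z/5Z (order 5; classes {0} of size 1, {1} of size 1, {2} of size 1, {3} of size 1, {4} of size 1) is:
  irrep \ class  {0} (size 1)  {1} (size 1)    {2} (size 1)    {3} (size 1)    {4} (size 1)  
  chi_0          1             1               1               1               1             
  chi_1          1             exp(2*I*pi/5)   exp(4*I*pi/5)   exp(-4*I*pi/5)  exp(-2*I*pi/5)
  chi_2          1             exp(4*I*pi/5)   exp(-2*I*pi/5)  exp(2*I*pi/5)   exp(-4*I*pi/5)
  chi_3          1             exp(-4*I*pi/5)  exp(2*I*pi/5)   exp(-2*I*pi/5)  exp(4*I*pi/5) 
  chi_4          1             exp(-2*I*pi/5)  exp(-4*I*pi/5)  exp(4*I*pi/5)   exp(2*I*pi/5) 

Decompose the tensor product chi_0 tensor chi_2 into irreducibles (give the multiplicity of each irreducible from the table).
chi_0 tensor chi_2 = chi_2 (all other irreducibles have multiplicity 0).

Argument: The character of a tensor product is the pointwise product (chi_0 * chi_2)(C) = chi_0(C) * chi_2(C):
  {0}: (1)*(1), {1}: (1)*(exp(4*I*pi/5)), {2}: (1)*(exp(-2*I*pi/5)), {3}: (1)*(exp(2*I*pi/5)), {4}: (1)*(exp(-4*I*pi/5))
so (chi_0 * chi_2) takes values
  {0} -> 1, {1} -> exp(4*I*pi/5), {2} -> exp(-2*I*pi/5), {3} -> exp(2*I*pi/5), {4} -> exp(-4*I*pi/5).
Now take the inner product of this character with each irreducible chi from the table, <chi_0*chi_2, chi> = (1/5) sum_C |C| (chi_0*chi_2)(C) conj(chi(C)):
  <chi_0*chi_2, chi_0> = (1/5)[1*(1)*conj(1) + 1*(exp(4*I*pi/5))*conj(1) + 1*(exp(-2*I*pi/5))*conj(1) + 1*(exp(2*I*pi/5))*conj(1) + 1*(exp(-4*I*pi/5))*conj(1)]
      = (1/5)[(1) + (exp(4*I*pi/5)) + (exp(-2*I*pi/5)) + (exp(2*I*pi/5)) + (exp(-4*I*pi/5))] = 0/5 = 0
  <chi_0*chi_2, chi_1> = (1/5)[1*(1)*conj(1) + 1*(exp(4*I*pi/5))*conj(exp(2*I*pi/5)) + 1*(exp(-2*I*pi/5))*conj(exp(4*I*pi/5)) + 1*(exp(2*I*pi/5))*conj(exp(-4*I*pi/5)) + 1*(exp(-4*I*pi/5))*conj(exp(-2*I*pi/5))]
      = (1/5)[(1) + (exp(2*I*pi/5)) + (exp(4*I*pi/5)) + (exp(-4*I*pi/5)) + (exp(-2*I*pi/5))] = 0/5 = 0
  <chi_0*chi_2, chi_2> = (1/5)[1*(1)*conj(1) + 1*(exp(4*I*pi/5))*conj(exp(4*I*pi/5)) + 1*(exp(-2*I*pi/5))*conj(exp(-2*I*pi/5)) + 1*(exp(2*I*pi/5))*conj(exp(2*I*pi/5)) + 1*(exp(-4*I*pi/5))*conj(exp(-4*I*pi/5))]
      = (1/5)[(1) + (1) + (1) + (1) + (1)] = 5/5 = 1
  <chi_0*chi_2, chi_3> = (1/5)[1*(1)*conj(1) + 1*(exp(4*I*pi/5))*conj(exp(-4*I*pi/5)) + 1*(exp(-2*I*pi/5))*conj(exp(2*I*pi/5)) + 1*(exp(2*I*pi/5))*conj(exp(-2*I*pi/5)) + 1*(exp(-4*I*pi/5))*conj(exp(4*I*pi/5))]
      = (1/5)[(1) + (exp(-2*I*pi/5)) + (exp(-4*I*pi/5)) + (exp(4*I*pi/5)) + (exp(2*I*pi/5))] = 0/5 = 0
  <chi_0*chi_2, chi_4> = (1/5)[1*(1)*conj(1) + 1*(exp(4*I*pi/5))*conj(exp(-2*I*pi/5)) + 1*(exp(-2*I*pi/5))*conj(exp(-4*I*pi/5)) + 1*(exp(2*I*pi/5))*conj(exp(4*I*pi/5)) + 1*(exp(-4*I*pi/5))*conj(exp(2*I*pi/5))]
      = (1/5)[(1) + (exp(-4*I*pi/5)) + (exp(2*I*pi/5)) + (exp(-2*I*pi/5)) + (exp(4*I*pi/5))] = 0/5 = 0
(Exp terms are combined using exp(i*s)*conj(exp(i*t)) = exp(i*(s-t)), and sums of them are collapsed using the identity that for every m > 1 the m distinct m-th roots of unity sum to 0, e.g. 1 + exp(2*I*pi/3) + exp(-2*I*pi/3) = 0.)
Hence the multiplicities are chi_2: 1. Dimension check: dim(chi_0)*dim(chi_2) = 1*1 = 1 and sum (mult * dim) = 1*1 = 1.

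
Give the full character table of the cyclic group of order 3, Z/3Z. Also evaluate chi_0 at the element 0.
Character table of Z/3Z (irreps indexed chi_0,...,chi_2 with chi_k(m) = zeta_3^(k*m), zeta_3 = exp(2*pi*i/3)):
  irrep \ class  {0} (size 1)  {1} (size 1)    {2} (size 1)  
  chi_0          1             1               1             
  chi_1          1             exp(2*I*pi/3)   exp(-2*I*pi/3)
  chi_2          1             exp(-2*I*pi/3)  exp(2*I*pi/3) 

Spot check: chi_0(0) = zeta_3^(0*0) = zeta_3^0 = 1.

Z/3Z is abelian, so all 3 irreducible complex representations are 1-dimensional. They are given by chi_k(m) = zeta_3^(k*m) for k = 0,...,2. Row orthogonality: sum_m chi_k(m) conj(chi_l(m)) = 3 * [k = l].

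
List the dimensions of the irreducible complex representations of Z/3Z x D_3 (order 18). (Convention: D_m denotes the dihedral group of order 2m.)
Dimensions: 1, 1, 1, 1, 1, 1, 2, 2, 2

Why: There are 9 irreducibles (= number of conjugacy classes). Their dimensions d_i satisfy sum d_i^2 = |G| = 18: 1 + 1 + 1 + 1 + 1 + 1 + 4 + 4 + 4 = 18. (For the product with Z/3Z: each of the 3 1-dim characters of Z/3Z tensors with each irrep of D_3, giving 3 copies of each D_3-dimension.)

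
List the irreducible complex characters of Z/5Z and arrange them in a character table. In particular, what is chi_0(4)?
Character table of Z/5Z (irreps indexed chi_0,...,chi_4 with chi_k(m) = zeta_5^(k*m), zeta_5 = exp(2*pi*i/5)):
  irrep \ class  {0} (size 1)  {1} (size 1)    {2} (size 1)    {3} (size 1)    {4} (size 1)  
  chi_0          1             1               1               1               1             
  chi_1          1             exp(2*I*pi/5)   exp(4*I*pi/5)   exp(-4*I*pi/5)  exp(-2*I*pi/5)
  chi_2          1             exp(4*I*pi/5)   exp(-2*I*pi/5)  exp(2*I*pi/5)   exp(-4*I*pi/5)
  chi_3          1             exp(-4*I*pi/5)  exp(2*I*pi/5)   exp(-2*I*pi/5)  exp(4*I*pi/5) 
  chi_4          1             exp(-2*I*pi/5)  exp(-4*I*pi/5)  exp(4*I*pi/5)   exp(2*I*pi/5) 

Spot check: chi_0(4) = zeta_5^(0*4) = zeta_5^0 = 1.

Proof sketch: Z/5Z is abelian, so all 5 irreducible complex representations are 1-dimensional. They are given by chi_k(m) = zeta_5^(k*m) for k = 0,...,4. Row orthogonality: sum_m chi_k(m) conj(chi_l(m)) = 5 * [k = l].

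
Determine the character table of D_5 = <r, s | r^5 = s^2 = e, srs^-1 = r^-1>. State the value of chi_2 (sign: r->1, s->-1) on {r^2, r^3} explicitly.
Conjugacy classes: {e} of size 1, {r^1, r^4} of size 2, {r^2, r^3} of size 2, {s, sr, ..., sr^4} of size 5.
Character table:
  irrep \ class              {e} (size 1)  {r^1, r^4} (size 2)  {r^2, r^3} (size 2)  {s, sr, ..., sr^4} (size 5)
  chi_1 (triv)               1             1                    1                    1                          
  chi_2 (sign: r->1, s->-1)  1             1                    1                    -1                         
  chi_3 (2d, j=1)            2             -1/2 + sqrt(5)/2     -sqrt(5)/2 - 1/2     0                          
  chi_4 (2d, j=2)            2             -sqrt(5)/2 - 1/2     -1/2 + sqrt(5)/2     0                          

Spot check: chi_2 (sign: r->1, s->-1) on {r^2, r^3} = 1.

Why: D_5 has order 2*5 = 10 with 4 conjugacy classes, hence 4 irreducibles. Sum of squared dims 1 + 1 + 4 + 4 = 10 = |G|. Linear characters come from the abelianisation; the 2-dimensional irreps have character r^k -> 2*cos(2*pi*j*k/5), reflections -> 0.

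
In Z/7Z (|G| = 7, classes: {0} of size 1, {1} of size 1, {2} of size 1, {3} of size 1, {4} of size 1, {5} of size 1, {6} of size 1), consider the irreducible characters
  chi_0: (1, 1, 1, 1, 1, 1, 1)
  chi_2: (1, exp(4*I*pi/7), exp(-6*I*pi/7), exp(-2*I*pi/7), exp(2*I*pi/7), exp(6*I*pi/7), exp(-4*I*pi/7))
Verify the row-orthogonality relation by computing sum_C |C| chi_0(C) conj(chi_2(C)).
Sum = 0; so <chi_0, chi_2> = 0 (distinct irreducibles are orthogonal).

Working: Compute term by term over conjugacy classes (|C| * chi_0(C) * conj(chi_2(C))):
  1*(1)*conj(1) + 1*(1)*conj(exp(4*I*pi/7)) + 1*(1)*conj(exp(-6*I*pi/7)) + 1*(1)*conj(exp(-2*I*pi/7)) + 1*(1)*conj(exp(2*I*pi/7)) + 1*(1)*conj(exp(6*I*pi/7)) + 1*(1)*conj(exp(-4*I*pi/7))
  = (1) + (exp(-4*I*pi/7)) + (exp(6*I*pi/7)) + (exp(2*I*pi/7)) + (exp(-2*I*pi/7)) + (exp(-6*I*pi/7)) + (exp(4*I*pi/7))
  = 0.
(Exp terms are combined using exp(i*s)*conj(exp(i*t)) = exp(i*(s-t)), and sums of them are collapsed using the identity that for every m > 1 the m distinct m-th roots of unity sum to 0, e.g. 1 + exp(2*I*pi/3) + exp(-2*I*pi/3) = 0.)
Dividing by |G| = 7 gives 0/7 = 0, matching the row-orthogonality relation <chi_0, chi_2> = [chi_0 = chi_2].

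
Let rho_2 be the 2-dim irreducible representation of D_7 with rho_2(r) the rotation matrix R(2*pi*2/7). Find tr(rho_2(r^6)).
chi_{rho_2}(r^6) = 2*cos(2*pi*2*6/7) = -2*cos(3*pi/7)

Proof sketch: rho_2(r^6) is rotation by angle 2*pi*2*6/7, whose trace is 2*cos(2*pi*2*6/7) = -2*cos(3*pi/7).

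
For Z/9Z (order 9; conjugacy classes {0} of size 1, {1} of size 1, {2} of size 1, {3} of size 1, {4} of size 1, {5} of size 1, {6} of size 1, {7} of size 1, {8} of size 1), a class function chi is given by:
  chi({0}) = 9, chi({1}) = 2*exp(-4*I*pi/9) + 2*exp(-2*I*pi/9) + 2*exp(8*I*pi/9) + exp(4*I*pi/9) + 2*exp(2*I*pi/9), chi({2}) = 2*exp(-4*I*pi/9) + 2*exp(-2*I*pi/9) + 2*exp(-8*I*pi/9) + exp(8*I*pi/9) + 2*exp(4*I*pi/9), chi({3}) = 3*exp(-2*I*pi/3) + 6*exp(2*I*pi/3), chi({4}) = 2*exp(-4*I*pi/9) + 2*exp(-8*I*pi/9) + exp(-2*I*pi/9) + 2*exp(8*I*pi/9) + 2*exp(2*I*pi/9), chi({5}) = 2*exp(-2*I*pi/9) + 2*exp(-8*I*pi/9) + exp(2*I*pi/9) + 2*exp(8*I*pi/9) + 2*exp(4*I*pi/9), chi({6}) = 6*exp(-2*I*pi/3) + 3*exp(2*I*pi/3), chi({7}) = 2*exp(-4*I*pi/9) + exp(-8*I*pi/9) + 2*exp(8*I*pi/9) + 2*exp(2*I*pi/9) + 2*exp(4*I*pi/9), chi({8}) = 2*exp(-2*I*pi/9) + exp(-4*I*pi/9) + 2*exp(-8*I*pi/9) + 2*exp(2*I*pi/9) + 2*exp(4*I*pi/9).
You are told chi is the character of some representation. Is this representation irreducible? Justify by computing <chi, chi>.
Not irreducible (reducible): <chi, chi> = 17 > 1.

Working: <chi, chi> = (1/|G|) sum_C |C| * |chi(C)|^2 = (1/9)[1*|9|^2 + 1*|2*exp(-4*I*pi/9) + 2*exp(-2*I*pi/9) + 2*exp(8*I*pi/9) + exp(4*I*pi/9) + 2*exp(2*I*pi/9)|^2 + 1*|2*exp(-4*I*pi/9) + 2*exp(-2*I*pi/9) + 2*exp(-8*I*pi/9) + exp(8*I*pi/9) + 2*exp(4*I*pi/9)|^2 + 1*|3*exp(-2*I*pi/3) + 6*exp(2*I*pi/3)|^2 + 1*|2*exp(-4*I*pi/9) + 2*exp(-8*I*pi/9) + exp(-2*I*pi/9) + 2*exp(8*I*pi/9) + 2*exp(2*I*pi/9)|^2 + 1*|2*exp(-2*I*pi/9) + 2*exp(-8*I*pi/9) + exp(2*I*pi/9) + 2*exp(8*I*pi/9) + 2*exp(4*I*pi/9)|^2 + 1*|6*exp(-2*I*pi/3) + 3*exp(2*I*pi/3)|^2 + 1*|2*exp(-4*I*pi/9) + exp(-8*I*pi/9) + 2*exp(8*I*pi/9) + 2*exp(2*I*pi/9) + 2*exp(4*I*pi/9)|^2 + 1*|2*exp(-2*I*pi/9) + exp(-4*I*pi/9) + 2*exp(-8*I*pi/9) + 2*exp(2*I*pi/9) + 2*exp(4*I*pi/9)|^2]
  = (1/9)[(81) + (3) + (3) + (27) + (3) + (3) + (27) + (3) + (3)] = 153/9 = 17.
(Exp terms are combined using exp(i*s)*conj(exp(i*t)) = exp(i*(s-t)), and sums of them are collapsed using the identity that for every m > 1 the m distinct m-th roots of unity sum to 0, e.g. 1 + exp(2*I*pi/3) + exp(-2*I*pi/3) = 0.)
A character is irreducible iff <chi, chi> = 1, so this representation is reducible.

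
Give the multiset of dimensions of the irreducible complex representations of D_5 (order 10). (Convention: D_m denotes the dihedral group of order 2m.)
Dimensions: 1, 1, 2, 2

Why: There are 4 irreducibles (= number of conjugacy classes). Their dimensions d_i satisfy sum d_i^2 = |G| = 10: 1 + 1 + 4 + 4 = 10.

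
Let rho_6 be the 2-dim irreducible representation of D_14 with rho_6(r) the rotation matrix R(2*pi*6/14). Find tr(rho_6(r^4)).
chi_{rho_6}(r^4) = 2*cos(2*pi*6*4/14) = -2*cos(3*pi/7)

Details: rho_6(r^4) is rotation by angle 2*pi*6*4/14, whose trace is 2*cos(2*pi*6*4/14) = -2*cos(3*pi/7).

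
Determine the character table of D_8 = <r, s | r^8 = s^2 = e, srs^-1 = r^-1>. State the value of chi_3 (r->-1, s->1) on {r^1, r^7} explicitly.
Conjugacy classes: {e} of size 1, {r^4} of size 1, {r^1, r^7} of size 2, {r^2, r^6} of size 2, {r^3, r^5} of size 2, {s, sr^2, ...} of size 4, {sr, sr^3, ...} of size 4.
Character table:
  irrep \ class              {e} (size 1)  {r^4} (size 1)  {r^1, r^7} (size 2)  {r^2, r^6} (size 2)  {r^3, r^5} (size 2)  {s, sr^2, ...} (size 4)  {sr, sr^3, ...} (size 4)
  chi_1 (triv)               1             1               1                    1                    1                    1                        1                       
  chi_2 (sign: r->1, s->-1)  1             1               1                    1                    1                    -1                       -1                      
  chi_3 (r->-1, s->1)        1             1               -1                   1                    -1                   1                        -1                      
  chi_4 (r->-1, s->-1)       1             1               -1                   1                    -1                   -1                       1                       
  chi_5 (2d, j=1)            2             -2              sqrt(2)              0                    -sqrt(2)             0                        0                       
  chi_6 (2d, j=2)            2             2               0                    -2                   0                    0                        0                       
  chi_7 (2d, j=3)            2             -2              -sqrt(2)             0                    sqrt(2)              0                        0                       

Spot check: chi_3 (r->-1, s->1) on {r^1, r^7} = -1.

Details: D_8 has order 2*8 = 16 with 7 conjugacy classes, hence 7 irreducibles. Sum of squared dims 1 + 1 + 1 + 1 + 4 + 4 + 4 = 16 = |G|. Linear characters come from the abelianisation; the 2-dimensional irreps have character r^k -> 2*cos(2*pi*j*k/8), reflections -> 0.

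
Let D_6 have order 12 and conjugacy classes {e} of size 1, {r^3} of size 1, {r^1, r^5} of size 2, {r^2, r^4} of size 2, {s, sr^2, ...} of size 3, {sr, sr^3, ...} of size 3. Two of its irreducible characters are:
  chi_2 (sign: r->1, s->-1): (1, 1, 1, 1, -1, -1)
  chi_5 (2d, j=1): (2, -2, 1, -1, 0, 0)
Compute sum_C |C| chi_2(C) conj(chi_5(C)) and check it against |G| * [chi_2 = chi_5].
Sum = 0; so <chi_2, chi_5> = 0 (distinct irreducibles are orthogonal).

Justification: Compute term by term over conjugacy classes (|C| * chi_2(C) * conj(chi_5(C))):
  1*(1)*conj(2) + 1*(1)*conj(-2) + 2*(1)*conj(1) + 2*(1)*conj(-1) + 3*(-1)*conj(0) + 3*(-1)*conj(0)
  = (2) + (-2) + (2) + (-2) + (0) + (0)
  = 0.
Dividing by |G| = 12 gives 0/12 = 0, matching the row-orthogonality relation <chi_2, chi_5> = [chi_2 = chi_5].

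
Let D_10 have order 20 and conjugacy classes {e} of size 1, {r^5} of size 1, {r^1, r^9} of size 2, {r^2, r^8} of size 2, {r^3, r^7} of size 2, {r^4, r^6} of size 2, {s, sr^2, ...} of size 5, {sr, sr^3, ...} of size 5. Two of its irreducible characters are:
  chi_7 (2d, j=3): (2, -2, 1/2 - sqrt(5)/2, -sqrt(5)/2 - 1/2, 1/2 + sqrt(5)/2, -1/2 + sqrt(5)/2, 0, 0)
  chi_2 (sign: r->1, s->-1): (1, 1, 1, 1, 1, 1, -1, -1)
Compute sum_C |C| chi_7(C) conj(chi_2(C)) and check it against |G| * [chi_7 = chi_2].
Sum = 0; so <chi_7, chi_2> = 0 (distinct irreducibles are orthogonal).

Derivation: Compute term by term over conjugacy classes (|C| * chi_7(C) * conj(chi_2(C))):
  1*(2)*conj(1) + 1*(-2)*conj(1) + 2*(1/2 - sqrt(5)/2)*conj(1) + 2*(-sqrt(5)/2 - 1/2)*conj(1) + 2*(1/2 + sqrt(5)/2)*conj(1) + 2*(-1/2 + sqrt(5)/2)*conj(1) + 5*(0)*conj(-1) + 5*(0)*conj(-1)
  = (2) + (-2) + (1 - sqrt(5)) + (-sqrt(5) - 1) + (1 + sqrt(5)) + (-1 + sqrt(5)) + (0) + (0)
  = 0.
Dividing by |G| = 20 gives 0/20 = 0, matching the row-orthogonality relation <chi_7, chi_2> = [chi_7 = chi_2].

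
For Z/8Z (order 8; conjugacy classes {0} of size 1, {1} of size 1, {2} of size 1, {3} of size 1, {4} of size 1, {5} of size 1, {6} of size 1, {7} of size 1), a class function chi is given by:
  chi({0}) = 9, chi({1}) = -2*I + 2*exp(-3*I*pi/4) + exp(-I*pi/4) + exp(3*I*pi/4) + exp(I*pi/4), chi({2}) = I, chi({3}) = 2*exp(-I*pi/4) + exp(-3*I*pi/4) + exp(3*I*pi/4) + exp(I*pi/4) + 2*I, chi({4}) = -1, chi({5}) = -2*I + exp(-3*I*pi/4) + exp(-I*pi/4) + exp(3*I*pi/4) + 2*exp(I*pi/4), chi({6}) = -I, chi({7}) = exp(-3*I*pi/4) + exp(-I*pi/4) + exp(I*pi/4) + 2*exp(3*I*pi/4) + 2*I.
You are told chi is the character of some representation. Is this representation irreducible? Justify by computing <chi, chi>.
Not irreducible (reducible): <chi, chi> = 13 > 1.

Working: <chi, chi> = (1/|G|) sum_C |C| * |chi(C)|^2 = (1/8)[1*|9|^2 + 1*|-2*I + 2*exp(-3*I*pi/4) + exp(-I*pi/4) + exp(3*I*pi/4) + exp(I*pi/4)|^2 + 1*|I|^2 + 1*|2*exp(-I*pi/4) + exp(-3*I*pi/4) + exp(3*I*pi/4) + exp(I*pi/4) + 2*I|^2 + 1*|-1|^2 + 1*|-2*I + exp(-3*I*pi/4) + exp(-I*pi/4) + exp(3*I*pi/4) + 2*exp(I*pi/4)|^2 + 1*|-I|^2 + 1*|exp(-3*I*pi/4) + exp(-I*pi/4) + exp(I*pi/4) + 2*exp(3*I*pi/4) + 2*I|^2]
  = (1/8)[(81) + (5 + 2*exp(-I*pi/4) - 2*exp(-3*I*pi/4)) + (1) + (5 - 2*exp(I*pi/4) + 2*exp(3*I*pi/4)) + (1) + (5 - 2*exp(I*pi/4) + 2*exp(3*I*pi/4)) + (1) + (5 + 2*exp(-I*pi/4) - 2*exp(-3*I*pi/4))] = 104/8 = 13.
(Exp terms are combined using exp(i*s)*conj(exp(i*t)) = exp(i*(s-t)), and sums of them are collapsed using the identity that for every m > 1 the m distinct m-th roots of unity sum to 0, e.g. 1 + exp(2*I*pi/3) + exp(-2*I*pi/3) = 0.)
A character is irreducible iff <chi, chi> = 1, so this representation is reducible.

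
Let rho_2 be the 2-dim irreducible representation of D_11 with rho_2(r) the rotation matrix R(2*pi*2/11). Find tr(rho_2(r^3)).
chi_{rho_2}(r^3) = 2*cos(2*pi*2*3/11) = -2*cos(pi/11)

Proof sketch: rho_2(r^3) is rotation by angle 2*pi*2*3/11, whose trace is 2*cos(2*pi*2*3/11) = -2*cos(pi/11).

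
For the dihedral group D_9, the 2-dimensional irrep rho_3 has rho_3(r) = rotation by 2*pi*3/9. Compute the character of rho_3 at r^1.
chi_{rho_3}(r^1) = 2*cos(2*pi*3*1/9) = -1

Justification: rho_3(r^1) is rotation by angle 2*pi*3*1/9, whose trace is 2*cos(2*pi*3*1/9) = -1.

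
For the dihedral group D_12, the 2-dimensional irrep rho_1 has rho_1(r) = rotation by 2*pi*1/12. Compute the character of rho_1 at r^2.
chi_{rho_1}(r^2) = 2*cos(2*pi*1*2/12) = 1

Reasoning: rho_1(r^2) is rotation by angle 2*pi*1*2/12, whose trace is 2*cos(2*pi*1*2/12) = 1.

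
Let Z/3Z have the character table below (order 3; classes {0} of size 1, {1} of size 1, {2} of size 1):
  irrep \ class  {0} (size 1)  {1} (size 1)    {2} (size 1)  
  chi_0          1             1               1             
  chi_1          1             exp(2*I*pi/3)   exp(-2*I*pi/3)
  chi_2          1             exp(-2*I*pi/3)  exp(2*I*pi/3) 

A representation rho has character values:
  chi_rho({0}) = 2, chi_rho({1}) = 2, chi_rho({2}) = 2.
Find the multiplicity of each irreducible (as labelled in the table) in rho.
Multiplicities: chi_0: 2, chi_1: 0, chi_2: 0.

Details: Use <chi_rho, chi> = (1/|G|) sum_C |C| * chi_rho(C) * conj(chi(C)) with |G| = 3 for each irreducible chi in the table:
  <chi_rho, chi_0> = (1/3)[1*(2)*conj(1) + 1*(2)*conj(1) + 1*(2)*conj(1)]
      = (1/3)[(2) + (2) + (2)] = 6/3 = 2
  <chi_rho, chi_1> = (1/3)[1*(2)*conj(1) + 1*(2)*conj(exp(2*I*pi/3)) + 1*(2)*conj(exp(-2*I*pi/3))]
      = (1/3)[(2) + (2*exp(-2*I*pi/3)) + (2*exp(2*I*pi/3))] = 0/3 = 0
  <chi_rho, chi_2> = (1/3)[1*(2)*conj(1) + 1*(2)*conj(exp(-2*I*pi/3)) + 1*(2)*conj(exp(2*I*pi/3))]
      = (1/3)[(2) + (2*exp(2*I*pi/3)) + (2*exp(-2*I*pi/3))] = 0/3 = 0
(Exp terms are combined using exp(i*s)*conj(exp(i*t)) = exp(i*(s-t)), and sums of them are collapsed using the identity that for every m > 1 the m distinct m-th roots of unity sum to 0, e.g. 1 + exp(2*I*pi/3) + exp(-2*I*pi/3) = 0.)
Dimension check: dim(rho) = sum (mult * dim) = 2*1 + 0*1 + 0*1 = 2 = chi_rho(e) = 2.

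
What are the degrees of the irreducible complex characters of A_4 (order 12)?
Dimensions: 1, 1, 1, 3

Justification: There are 4 irreducibles (= number of conjugacy classes). Their dimensions d_i satisfy sum d_i^2 = |G| = 12: 1 + 1 + 1 + 9 = 12.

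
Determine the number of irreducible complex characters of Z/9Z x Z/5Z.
45

Explanation: The number of irreducible complex representations of a finite group equals its number of conjugacy classes. Z/9Z x Z/5Z is abelian of order 45, so every element is its own conjugacy class: 45 classes, so Z/9Z x Z/5Z (order 45) has exactly 45 irreducible complex representations.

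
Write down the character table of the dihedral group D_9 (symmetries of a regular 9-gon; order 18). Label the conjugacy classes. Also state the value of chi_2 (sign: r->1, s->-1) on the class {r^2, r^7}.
Conjugacy classes: {e} of size 1, {r^1, r^8} of size 2, {r^2, r^7} of size 2, {r^3, r^6} of size 2, {r^4, r^5} of size 2, {s, sr, ..., sr^8} of size 9.
Character table:
  irrep \ class              {e} (size 1)  {r^1, r^8} (size 2)  {r^2, r^7} (size 2)  {r^3, r^6} (size 2)  {r^4, r^5} (size 2)  {s, sr, ..., sr^8} (size 9)
  chi_1 (triv)               1             1                    1                    1                    1                    1                          
  chi_2 (sign: r->1, s->-1)  1             1                    1                    1                    1                    -1                         
  chi_3 (2d, j=1)            2             2*cos(2*pi/9)        2*cos(4*pi/9)        -1                   -2*cos(pi/9)         0                          
  chi_4 (2d, j=2)            2             2*cos(4*pi/9)        -2*cos(pi/9)         -1                   2*cos(2*pi/9)        0                          
  chi_5 (2d, j=3)            2             -1                   -1                   2                    -1                   0                          
  chi_6 (2d, j=4)            2             -2*cos(pi/9)         2*cos(2*pi/9)        -1                   2*cos(4*pi/9)        0                          

Spot check: chi_2 (sign: r->1, s->-1) on {r^2, r^7} = 1.

Justification: D_9 has order 2*9 = 18 with 6 conjugacy classes, hence 6 irreducibles. Sum of squared dims 1 + 1 + 4 + 4 + 4 + 4 = 18 = |G|. Linear characters come from the abelianisation; the 2-dimensional irreps have character r^k -> 2*cos(2*pi*j*k/9), reflections -> 0.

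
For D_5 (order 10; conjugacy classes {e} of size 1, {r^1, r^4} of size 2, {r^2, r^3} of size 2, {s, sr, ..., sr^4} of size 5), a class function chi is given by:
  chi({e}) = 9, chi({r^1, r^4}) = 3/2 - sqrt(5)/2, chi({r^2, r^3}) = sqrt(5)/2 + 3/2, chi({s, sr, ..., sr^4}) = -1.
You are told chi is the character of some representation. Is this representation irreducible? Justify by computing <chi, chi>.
Not irreducible (reducible): <chi, chi> = 10 > 1.

Why: <chi, chi> = (1/|G|) sum_C |C| * |chi(C)|^2 = (1/10)[1*|9|^2 + 2*|3/2 - sqrt(5)/2|^2 + 2*|sqrt(5)/2 + 3/2|^2 + 5*|-1|^2]
  = (1/10)[(81) + (7 - 3*sqrt(5)) + (3*sqrt(5) + 7) + (5)] = 100/10 = 10.
A character is irreducible iff <chi, chi> = 1, so this representation is reducible.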